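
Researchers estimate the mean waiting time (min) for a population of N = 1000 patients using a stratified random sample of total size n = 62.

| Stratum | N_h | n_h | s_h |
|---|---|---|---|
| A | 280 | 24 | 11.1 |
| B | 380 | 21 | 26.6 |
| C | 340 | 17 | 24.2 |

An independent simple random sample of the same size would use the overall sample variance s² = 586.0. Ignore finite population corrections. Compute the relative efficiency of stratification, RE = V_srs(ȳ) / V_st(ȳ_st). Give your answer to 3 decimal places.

RE ≈ 1.022

V̂(ȳ_st) = Σ W_h² s_h²/n_h, with W_h = N_h/N and N = 1000:
  stratum A: (280/1000)²·11.1²/24 = 0.402486
  stratum B: (380/1000)²·26.6²/21 = 4.86532
  stratum C: (340/1000)²·24.2²/17 = 3.98235
V_st = 9.25016
V_srs = s²/n = 586.0/62 = 9.45161
Relative efficiency = V_srs / V_st = 9.45161/9.25016 = 1.0218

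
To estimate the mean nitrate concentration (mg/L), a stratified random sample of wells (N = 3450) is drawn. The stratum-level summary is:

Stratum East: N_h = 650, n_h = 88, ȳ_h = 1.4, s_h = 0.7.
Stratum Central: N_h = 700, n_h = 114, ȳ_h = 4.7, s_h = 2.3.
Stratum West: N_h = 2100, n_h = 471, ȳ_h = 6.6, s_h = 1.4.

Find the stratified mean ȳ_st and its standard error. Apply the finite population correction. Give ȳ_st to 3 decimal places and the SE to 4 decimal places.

ȳ_st = Σ W_h ȳ_h = (650·1.4 + 700·4.7 + 2100·6.6)/3450 = 5.23478
V̂(ȳ_st) = Σ W_h² (1 − n_h/N_h) s_h²/n_h, with W_h = N_h/N and N = 3450:
  stratum East: (650/3450)²·(1 − 88/650)·0.7²/88 = 0.000170893
  stratum Central: (700/3450)²·(1 − 114/700)·2.3²/114 = 0.00159922
  stratum West: (2100/3450)²·(1 − 471/2100)·1.4²/471 = 0.00119602
V̂(ȳ_st) = 0.00296613
SE(ȳ_st) = √0.00296613 = 0.0544622

ȳ_st ≈ 5.235, SE ≈ 0.0545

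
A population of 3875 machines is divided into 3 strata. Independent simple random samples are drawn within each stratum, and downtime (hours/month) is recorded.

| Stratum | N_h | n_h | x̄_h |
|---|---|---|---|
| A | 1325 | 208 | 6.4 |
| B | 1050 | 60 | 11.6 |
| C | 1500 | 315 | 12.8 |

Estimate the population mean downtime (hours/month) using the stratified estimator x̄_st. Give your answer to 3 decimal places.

x̄_st ≈ 10.286

N = Σ N_h = 3875. Stratum weights W_h = N_h/N.
x̄_st = (1325·6.4 + 1050·11.6 + 1500·12.8) / 3875 = 10.28645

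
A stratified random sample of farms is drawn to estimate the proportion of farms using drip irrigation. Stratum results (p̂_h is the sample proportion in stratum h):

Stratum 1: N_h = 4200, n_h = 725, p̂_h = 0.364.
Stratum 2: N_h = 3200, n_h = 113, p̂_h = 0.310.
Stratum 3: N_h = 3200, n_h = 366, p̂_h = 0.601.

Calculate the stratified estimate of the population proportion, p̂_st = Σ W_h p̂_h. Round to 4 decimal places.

N = 10600; stratum weights W_h = N_h/N.
p̂_st = Σ W_h p̂_h = (4200·0.364 + 3200·0.310 + 3200·0.601)/10600 = 0.41925

p̂_st ≈ 0.4192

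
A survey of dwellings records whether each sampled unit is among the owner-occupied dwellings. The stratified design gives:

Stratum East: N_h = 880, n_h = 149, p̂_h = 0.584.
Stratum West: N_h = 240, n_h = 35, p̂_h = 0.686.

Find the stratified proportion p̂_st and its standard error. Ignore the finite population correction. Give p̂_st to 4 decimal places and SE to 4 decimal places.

p̂_st ≈ 0.6059, SE ≈ 0.0361

N = 1120; stratum weights W_h = N_h/N.
p̂_st = Σ W_h p̂_h = (880·0.584 + 240·0.686)/1120 = 0.60586
V̂(p̂_st) = Σ W_h² p̂_h(1−p̂_h)/(n_h−1):
  stratum East: (880/1120)²·0.584·0.416/148 = 0.00101338
  stratum West: (240/1120)²·0.686·0.314/34 = 0.000290912
V̂(p̂_st) = 0.0013043; SE = √V̂ = 0.036115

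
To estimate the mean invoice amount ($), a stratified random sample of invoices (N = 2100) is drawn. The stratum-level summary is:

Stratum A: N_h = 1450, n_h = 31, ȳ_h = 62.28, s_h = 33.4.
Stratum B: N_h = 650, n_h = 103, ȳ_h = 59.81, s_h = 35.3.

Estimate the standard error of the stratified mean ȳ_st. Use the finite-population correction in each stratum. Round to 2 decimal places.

V̂(ȳ_st) = Σ W_h² (1 − n_h/N_h) s_h²/n_h, with W_h = N_h/N and N = 2100:
  stratum A: (1450/2100)²·(1 − 31/1450)·33.4²/31 = 16.7897
  stratum B: (650/2100)²·(1 − 103/650)·35.3²/103 = 0.975381
V̂(ȳ_st) = 17.7651
SE(ȳ_st) = √17.7651 = 4.21486

SE(ȳ_st) ≈ 4.21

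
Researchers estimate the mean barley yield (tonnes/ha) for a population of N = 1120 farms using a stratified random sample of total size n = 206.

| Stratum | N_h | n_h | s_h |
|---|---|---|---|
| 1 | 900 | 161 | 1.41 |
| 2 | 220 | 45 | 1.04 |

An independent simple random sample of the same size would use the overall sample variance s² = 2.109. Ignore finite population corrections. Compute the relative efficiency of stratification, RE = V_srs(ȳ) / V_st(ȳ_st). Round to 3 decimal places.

V̂(ȳ_st) = Σ W_h² s_h²/n_h, with W_h = N_h/N and N = 1120:
  stratum 1: (900/1120)²·1.41²/161 = 0.00797373
  stratum 2: (220/1120)²·1.04²/45 = 0.000927392
V_st = 0.00890112
V_srs = s²/n = 2.109/206 = 0.0102379
Relative efficiency = V_srs / V_st = 0.0102379/0.00890112 = 1.1502

RE ≈ 1.150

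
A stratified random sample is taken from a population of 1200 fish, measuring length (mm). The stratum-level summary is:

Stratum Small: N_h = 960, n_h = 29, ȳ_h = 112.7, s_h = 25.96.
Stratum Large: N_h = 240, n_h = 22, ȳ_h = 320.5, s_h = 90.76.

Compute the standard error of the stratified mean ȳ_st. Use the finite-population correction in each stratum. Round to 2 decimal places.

V̂(ȳ_st) = Σ W_h² (1 − n_h/N_h) s_h²/n_h, with W_h = N_h/N and N = 1200:
  stratum Small: (960/1200)²·(1 − 29/960)·25.96²/29 = 14.4235
  stratum Large: (240/1200)²·(1 − 22/240)·90.76²/22 = 13.6042
V̂(ȳ_st) = 28.0276
SE(ȳ_st) = √28.0276 = 5.29411

SE(ȳ_st) ≈ 5.29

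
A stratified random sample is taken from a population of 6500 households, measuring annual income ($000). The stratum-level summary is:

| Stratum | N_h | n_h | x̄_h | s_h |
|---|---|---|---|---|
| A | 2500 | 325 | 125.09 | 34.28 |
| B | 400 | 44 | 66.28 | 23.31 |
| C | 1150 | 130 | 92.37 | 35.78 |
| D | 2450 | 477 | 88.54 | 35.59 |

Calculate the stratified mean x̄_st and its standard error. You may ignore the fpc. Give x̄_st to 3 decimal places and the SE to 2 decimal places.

x̄_st ≈ 101.905, SE ≈ 1.13

x̄_st = Σ W_h x̄_h = (2500·125.09 + 400·66.28 + 1150·92.37 + 2450·88.54)/6500 = 101.90546
V̂(x̄_st) = Σ W_h² s_h²/n_h, with W_h = N_h/N and N = 6500:
  stratum A: (2500/6500)²·34.28²/325 = 0.534874
  stratum B: (400/6500)²·23.31²/44 = 0.0467655
  stratum C: (1150/6500)²·35.78²/130 = 0.308252
  stratum D: (2450/6500)²·35.59²/477 = 0.377262
V̂(x̄_st) = 1.26715
SE(x̄_st) = √1.26715 = 1.12568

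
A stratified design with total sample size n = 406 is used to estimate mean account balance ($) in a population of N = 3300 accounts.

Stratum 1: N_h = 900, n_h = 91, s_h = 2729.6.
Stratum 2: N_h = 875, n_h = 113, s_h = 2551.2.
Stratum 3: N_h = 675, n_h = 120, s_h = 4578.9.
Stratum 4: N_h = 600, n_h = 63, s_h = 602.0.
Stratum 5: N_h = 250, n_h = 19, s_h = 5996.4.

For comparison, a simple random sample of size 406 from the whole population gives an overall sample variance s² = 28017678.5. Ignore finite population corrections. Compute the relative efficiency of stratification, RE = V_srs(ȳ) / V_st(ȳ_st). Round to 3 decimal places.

RE ≈ 2.421

V̂(ȳ_st) = Σ W_h² s_h²/n_h, with W_h = N_h/N and N = 3300:
  stratum 1: (900/3300)²·2729.6²/91 = 6089.95
  stratum 2: (875/3300)²·2551.2²/113 = 4049.48
  stratum 3: (675/3300)²·4578.9²/120 = 7310.06
  stratum 4: (600/3300)²·602.0²/63 = 190.163
  stratum 5: (250/3300)²·5996.4²/19 = 10861.2
V_st = 28500.9
V_srs = s²/n = 28017678.5/406 = 69009.1
Relative efficiency = V_srs / V_st = 69009.1/28500.9 = 2.4213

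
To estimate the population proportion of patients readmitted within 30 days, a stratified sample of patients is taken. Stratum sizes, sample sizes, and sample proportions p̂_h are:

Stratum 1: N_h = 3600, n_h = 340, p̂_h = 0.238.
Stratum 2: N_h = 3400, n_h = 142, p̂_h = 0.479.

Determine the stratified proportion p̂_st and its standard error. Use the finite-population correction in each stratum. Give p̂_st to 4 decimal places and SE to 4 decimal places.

p̂_st ≈ 0.3551, SE ≈ 0.0230

N = 7000; stratum weights W_h = N_h/N.
p̂_st = Σ W_h p̂_h = (3600·0.238 + 3400·0.479)/7000 = 0.35506
V̂(p̂_st) = Σ W_h² (1 − n_h/N_h) p̂_h(1−p̂_h)/(n_h−1):
  stratum 1: (3600/7000)²·(1 − 340/3600)·0.238·0.762/339 = 0.000128132
  stratum 2: (3400/7000)²·(1 − 142/3400)·0.479·0.521/141 = 0.000400118
V̂(p̂_st) = 0.00052825; SE = √V̂ = 0.0229837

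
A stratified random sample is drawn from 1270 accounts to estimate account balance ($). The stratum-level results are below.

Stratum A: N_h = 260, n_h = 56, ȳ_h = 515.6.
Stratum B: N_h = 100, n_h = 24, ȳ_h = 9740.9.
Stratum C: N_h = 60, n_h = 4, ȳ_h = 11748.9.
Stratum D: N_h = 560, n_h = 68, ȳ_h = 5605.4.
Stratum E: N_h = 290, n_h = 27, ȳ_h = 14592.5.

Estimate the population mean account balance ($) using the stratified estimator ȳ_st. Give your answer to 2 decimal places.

ȳ_st ≈ 7231.44

N = Σ N_h = 1270. Stratum weights W_h = N_h/N.
ȳ_st = (260·515.6 + 100·9740.9 + 60·11748.9 + 560·5605.4 + 290·14592.5) / 1270 = 7231.4402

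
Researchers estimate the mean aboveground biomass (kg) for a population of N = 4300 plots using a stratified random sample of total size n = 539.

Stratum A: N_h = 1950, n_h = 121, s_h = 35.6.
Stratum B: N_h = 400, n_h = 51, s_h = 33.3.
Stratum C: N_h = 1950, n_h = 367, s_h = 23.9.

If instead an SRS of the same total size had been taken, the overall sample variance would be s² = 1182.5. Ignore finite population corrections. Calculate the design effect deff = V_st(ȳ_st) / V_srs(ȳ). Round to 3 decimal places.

deff ≈ 1.213

V̂(ȳ_st) = Σ W_h² s_h²/n_h, with W_h = N_h/N and N = 4300:
  stratum A: (1950/4300)²·35.6²/121 = 2.15401
  stratum B: (400/4300)²·33.3²/51 = 0.188149
  stratum C: (1950/4300)²·23.9²/367 = 0.320083
V_st = 2.66224
V_srs = s²/n = 1182.5/539 = 2.19388
deff = V_st / V_srs = 2.66224/2.19388 = 1.2135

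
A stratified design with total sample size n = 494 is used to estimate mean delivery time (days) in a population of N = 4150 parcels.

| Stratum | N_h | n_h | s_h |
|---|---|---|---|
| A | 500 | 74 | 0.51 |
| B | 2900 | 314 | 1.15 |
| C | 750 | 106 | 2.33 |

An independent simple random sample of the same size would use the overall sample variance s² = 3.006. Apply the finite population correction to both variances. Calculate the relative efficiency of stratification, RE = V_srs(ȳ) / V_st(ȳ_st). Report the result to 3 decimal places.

RE ≈ 1.618

V̂(ȳ_st) = Σ W_h² (1 − n_h/N_h) s_h²/n_h, with W_h = N_h/N and N = 4150:
  stratum A: (500/4150)²·(1 − 74/500)·0.51²/74 = 4.34702e-05
  stratum B: (2900/4150)²·(1 − 314/2900)·1.15²/314 = 0.00183399
  stratum C: (750/4150)²·(1 − 106/750)·2.33²/106 = 0.00143634
V_st = 0.0033138
V_srs = (1 − 494/4150)·3.006/494 = 0.00536068
Relative efficiency = V_srs / V_st = 0.00536068/0.0033138 = 1.6177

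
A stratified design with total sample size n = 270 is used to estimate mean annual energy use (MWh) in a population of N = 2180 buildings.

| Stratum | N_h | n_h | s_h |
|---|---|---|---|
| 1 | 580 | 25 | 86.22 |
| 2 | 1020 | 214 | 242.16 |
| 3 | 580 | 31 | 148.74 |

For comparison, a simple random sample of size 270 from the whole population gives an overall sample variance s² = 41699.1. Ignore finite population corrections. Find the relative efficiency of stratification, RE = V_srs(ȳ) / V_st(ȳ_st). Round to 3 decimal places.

RE ≈ 1.174

V̂(ȳ_st) = Σ W_h² s_h²/n_h, with W_h = N_h/N and N = 2180:
  stratum 1: (580/2180)²·86.22²/25 = 21.0484
  stratum 2: (1020/2180)²·242.16²/214 = 59.9899
  stratum 3: (580/2180)²·148.74²/31 = 50.5169
V_st = 131.555
V_srs = s²/n = 41699.1/270 = 154.441
Relative efficiency = V_srs / V_st = 154.441/131.555 = 1.1740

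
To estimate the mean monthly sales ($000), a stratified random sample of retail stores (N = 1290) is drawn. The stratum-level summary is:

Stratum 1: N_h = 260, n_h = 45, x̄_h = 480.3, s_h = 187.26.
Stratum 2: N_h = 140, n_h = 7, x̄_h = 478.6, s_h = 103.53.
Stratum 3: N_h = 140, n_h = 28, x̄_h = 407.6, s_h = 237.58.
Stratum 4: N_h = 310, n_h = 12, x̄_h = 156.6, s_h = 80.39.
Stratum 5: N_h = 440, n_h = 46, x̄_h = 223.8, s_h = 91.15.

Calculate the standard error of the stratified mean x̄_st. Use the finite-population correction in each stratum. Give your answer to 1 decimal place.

SE(x̄_st) ≈ 10.5

V̂(x̄_st) = Σ W_h² (1 − n_h/N_h) s_h²/n_h, with W_h = N_h/N and N = 1290:
  stratum 1: (260/1290)²·(1 − 45/260)·187.26²/45 = 26.1764
  stratum 2: (140/1290)²·(1 − 7/140)·103.53²/7 = 17.133
  stratum 3: (140/1290)²·(1 − 28/140)·237.58²/28 = 18.9945
  stratum 4: (310/1290)²·(1 − 12/310)·80.39²/12 = 29.8966
  stratum 5: (440/1290)²·(1 − 46/440)·91.15²/46 = 18.8159
V̂(x̄_st) = 111.016
SE(x̄_st) = √111.016 = 10.5364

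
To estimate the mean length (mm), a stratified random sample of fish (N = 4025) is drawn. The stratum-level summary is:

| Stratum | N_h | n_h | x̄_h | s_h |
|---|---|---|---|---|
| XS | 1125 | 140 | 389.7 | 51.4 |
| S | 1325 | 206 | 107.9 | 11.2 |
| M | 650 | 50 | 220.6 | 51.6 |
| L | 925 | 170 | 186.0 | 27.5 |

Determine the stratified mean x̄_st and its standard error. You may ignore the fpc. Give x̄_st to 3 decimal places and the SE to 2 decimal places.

x̄_st = Σ W_h x̄_h = (1125·389.7 + 1325·107.9 + 650·220.6 + 925·186.0)/4025 = 222.81242
V̂(x̄_st) = Σ W_h² s_h²/n_h, with W_h = N_h/N and N = 4025:
  stratum XS: (1125/4025)²·51.4²/140 = 1.47425
  stratum S: (1325/4025)²·11.2²/206 = 0.0659886
  stratum M: (650/4025)²·51.6²/50 = 1.38875
  stratum L: (925/4025)²·27.5²/170 = 0.234946
V̂(x̄_st) = 3.16394
SE(x̄_st) = √3.16394 = 1.77875

x̄_st ≈ 222.812, SE ≈ 1.78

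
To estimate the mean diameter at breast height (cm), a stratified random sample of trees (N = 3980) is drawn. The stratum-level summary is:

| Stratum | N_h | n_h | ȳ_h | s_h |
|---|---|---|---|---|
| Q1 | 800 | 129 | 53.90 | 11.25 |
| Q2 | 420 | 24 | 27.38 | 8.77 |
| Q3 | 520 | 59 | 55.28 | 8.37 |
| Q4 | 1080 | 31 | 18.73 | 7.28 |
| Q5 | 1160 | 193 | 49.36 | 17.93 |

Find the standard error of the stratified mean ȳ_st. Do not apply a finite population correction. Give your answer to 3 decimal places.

SE(ȳ_st) ≈ 0.602

V̂(ȳ_st) = Σ W_h² s_h²/n_h, with W_h = N_h/N and N = 3980:
  stratum Q1: (800/3980)²·11.25²/129 = 0.0396396
  stratum Q2: (420/3980)²·8.77²/24 = 0.0356878
  stratum Q3: (520/3980)²·8.37²/59 = 0.0202693
  stratum Q4: (1080/3980)²·7.28²/31 = 0.125887
  stratum Q5: (1160/3980)²·17.93²/193 = 0.141499
V̂(ȳ_st) = 0.362983
SE(ȳ_st) = √0.362983 = 0.602481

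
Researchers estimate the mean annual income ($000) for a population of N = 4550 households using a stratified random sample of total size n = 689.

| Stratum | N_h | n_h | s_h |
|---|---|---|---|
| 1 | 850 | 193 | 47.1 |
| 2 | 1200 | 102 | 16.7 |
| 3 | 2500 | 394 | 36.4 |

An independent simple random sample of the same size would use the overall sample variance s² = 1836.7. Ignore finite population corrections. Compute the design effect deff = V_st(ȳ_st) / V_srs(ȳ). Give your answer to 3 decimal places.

V̂(ȳ_st) = Σ W_h² s_h²/n_h, with W_h = N_h/N and N = 4550:
  stratum 1: (850/4550)²·47.1²/193 = 0.401143
  stratum 2: (1200/4550)²·16.7²/102 = 0.190183
  stratum 3: (2500/4550)²·36.4²/394 = 1.01523
V_st = 1.60656
V_srs = s²/n = 1836.7/689 = 2.66575
deff = V_st / V_srs = 1.60656/2.66575 = 0.6027

deff ≈ 0.603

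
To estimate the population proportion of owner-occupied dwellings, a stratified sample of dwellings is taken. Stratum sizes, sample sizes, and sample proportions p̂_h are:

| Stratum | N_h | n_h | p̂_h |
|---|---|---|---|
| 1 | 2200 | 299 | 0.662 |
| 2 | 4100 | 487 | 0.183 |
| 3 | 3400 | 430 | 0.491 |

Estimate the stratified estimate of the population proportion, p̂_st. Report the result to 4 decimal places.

N = 9700; stratum weights W_h = N_h/N.
p̂_st = Σ W_h p̂_h = (2200·0.662 + 4100·0.183 + 3400·0.491)/9700 = 0.39960

p̂_st ≈ 0.3996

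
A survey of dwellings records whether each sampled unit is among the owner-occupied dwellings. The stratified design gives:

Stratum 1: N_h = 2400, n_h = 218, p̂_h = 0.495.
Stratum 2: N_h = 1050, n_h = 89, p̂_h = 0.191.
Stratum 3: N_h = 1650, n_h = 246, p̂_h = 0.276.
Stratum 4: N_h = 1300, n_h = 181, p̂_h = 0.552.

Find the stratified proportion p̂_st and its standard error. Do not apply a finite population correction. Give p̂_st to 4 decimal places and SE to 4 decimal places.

p̂_st ≈ 0.4002, SE ≈ 0.0179

N = 6400; stratum weights W_h = N_h/N.
p̂_st = Σ W_h p̂_h = (2400·0.495 + 1050·0.191 + 1650·0.276 + 1300·0.552)/6400 = 0.40024
V̂(p̂_st) = Σ W_h² p̂_h(1−p̂_h)/(n_h−1):
  stratum 1: (2400/6400)²·0.495·0.505/217 = 0.000161994
  stratum 2: (1050/6400)²·0.191·0.809/88 = 4.72626e-05
  stratum 3: (1650/6400)²·0.276·0.724/245 = 5.42113e-05
  stratum 4: (1300/6400)²·0.552·0.448/180 = 5.66854e-05
V̂(p̂_st) = 0.000320153; SE = √V̂ = 0.0178928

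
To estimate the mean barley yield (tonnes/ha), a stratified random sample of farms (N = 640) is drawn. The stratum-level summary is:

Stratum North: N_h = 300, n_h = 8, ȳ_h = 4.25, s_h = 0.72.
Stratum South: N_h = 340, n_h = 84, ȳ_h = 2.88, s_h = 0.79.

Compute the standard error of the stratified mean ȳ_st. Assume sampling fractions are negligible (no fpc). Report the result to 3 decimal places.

V̂(ȳ_st) = Σ W_h² s_h²/n_h, with W_h = N_h/N and N = 640:
  stratum North: (300/640)²·0.72²/8 = 0.0142383
  stratum South: (340/640)²·0.79²/84 = 0.00209688
V̂(ȳ_st) = 0.0163352
SE(ȳ_st) = √0.0163352 = 0.127809

SE(ȳ_st) ≈ 0.128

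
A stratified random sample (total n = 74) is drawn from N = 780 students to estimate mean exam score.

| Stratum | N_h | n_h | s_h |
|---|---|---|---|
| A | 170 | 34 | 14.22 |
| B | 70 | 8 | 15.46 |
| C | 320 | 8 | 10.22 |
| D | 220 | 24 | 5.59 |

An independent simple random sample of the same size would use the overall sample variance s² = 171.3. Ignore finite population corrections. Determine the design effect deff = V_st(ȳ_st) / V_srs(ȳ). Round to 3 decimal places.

V̂(ȳ_st) = Σ W_h² s_h²/n_h, with W_h = N_h/N and N = 780:
  stratum A: (170/780)²·14.22²/34 = 0.282507
  stratum B: (70/780)²·15.46²/8 = 0.240622
  stratum C: (320/780)²·10.22²/8 = 2.19747
  stratum D: (220/780)²·5.59²/24 = 0.103578
V_st = 2.82418
V_srs = s²/n = 171.3/74 = 2.31486
deff = V_st / V_srs = 2.82418/2.31486 = 1.2200

deff ≈ 1.220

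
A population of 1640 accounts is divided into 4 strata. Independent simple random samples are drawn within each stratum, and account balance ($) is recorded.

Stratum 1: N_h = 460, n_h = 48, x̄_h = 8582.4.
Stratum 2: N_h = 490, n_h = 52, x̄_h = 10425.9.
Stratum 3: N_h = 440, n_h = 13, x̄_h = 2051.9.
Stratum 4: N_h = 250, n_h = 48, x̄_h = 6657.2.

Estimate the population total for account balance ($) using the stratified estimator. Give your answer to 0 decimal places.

τ̂_st ≈ 11623731

τ̂_st = Σ N_h x̄_h = 460·8582.4 + 490·10425.9 + 440·2051.9 + 250·6657.2 = 11623731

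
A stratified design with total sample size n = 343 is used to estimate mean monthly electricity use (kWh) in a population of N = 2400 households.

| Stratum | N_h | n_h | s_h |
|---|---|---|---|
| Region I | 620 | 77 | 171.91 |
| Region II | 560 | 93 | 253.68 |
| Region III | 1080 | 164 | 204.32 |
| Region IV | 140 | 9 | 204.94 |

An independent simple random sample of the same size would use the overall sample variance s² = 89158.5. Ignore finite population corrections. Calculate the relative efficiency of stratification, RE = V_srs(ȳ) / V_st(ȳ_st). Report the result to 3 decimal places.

RE ≈ 1.989

V̂(ȳ_st) = Σ W_h² s_h²/n_h, with W_h = N_h/N and N = 2400:
  stratum Region I: (620/2400)²·171.91²/77 = 25.6137
  stratum Region II: (560/2400)²·253.68²/93 = 37.6741
  stratum Region III: (1080/2400)²·204.32²/164 = 51.5469
  stratum Region IV: (140/2400)²·204.94²/9 = 15.8798
V_st = 130.715
V_srs = s²/n = 89158.5/343 = 259.937
Relative efficiency = V_srs / V_st = 259.937/130.715 = 1.9886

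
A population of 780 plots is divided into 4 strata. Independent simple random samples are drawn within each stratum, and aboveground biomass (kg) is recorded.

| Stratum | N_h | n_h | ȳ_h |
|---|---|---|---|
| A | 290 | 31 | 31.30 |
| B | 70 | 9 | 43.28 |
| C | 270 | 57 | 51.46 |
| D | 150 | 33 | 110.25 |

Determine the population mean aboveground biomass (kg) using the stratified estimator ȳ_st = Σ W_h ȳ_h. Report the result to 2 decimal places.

N = Σ N_h = 780. Stratum weights W_h = N_h/N.
ȳ_st = (290·31.30 + 70·43.28 + 270·51.46 + 150·110.25) / 780 = 54.5363

ȳ_st ≈ 54.54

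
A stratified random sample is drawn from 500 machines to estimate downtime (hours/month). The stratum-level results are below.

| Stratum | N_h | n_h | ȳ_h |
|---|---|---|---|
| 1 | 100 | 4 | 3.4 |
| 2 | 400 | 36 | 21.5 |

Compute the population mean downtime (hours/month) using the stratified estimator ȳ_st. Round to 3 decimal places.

N = Σ N_h = 500. Stratum weights W_h = N_h/N.
ȳ_st = (100·3.4 + 400·21.5) / 500 = 17.88000

ȳ_st ≈ 17.880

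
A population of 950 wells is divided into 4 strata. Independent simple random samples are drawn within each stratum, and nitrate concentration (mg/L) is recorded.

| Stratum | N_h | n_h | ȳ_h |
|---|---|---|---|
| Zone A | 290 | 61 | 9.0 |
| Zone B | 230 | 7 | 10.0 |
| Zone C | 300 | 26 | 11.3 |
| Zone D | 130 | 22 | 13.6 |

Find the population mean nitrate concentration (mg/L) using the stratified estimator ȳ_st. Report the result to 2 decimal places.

ȳ_st ≈ 10.60

N = Σ N_h = 950. Stratum weights W_h = N_h/N.
ȳ_st = (290·9.0 + 230·10.0 + 300·11.3 + 130·13.6) / 950 = 10.5979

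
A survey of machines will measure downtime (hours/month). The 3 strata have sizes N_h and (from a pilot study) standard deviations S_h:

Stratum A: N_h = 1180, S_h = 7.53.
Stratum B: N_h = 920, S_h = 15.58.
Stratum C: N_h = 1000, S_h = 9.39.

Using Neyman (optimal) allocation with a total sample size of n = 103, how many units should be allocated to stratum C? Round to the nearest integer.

30

Neyman allocation: n_h = n · N_h S_h / Σ N_i S_i, with n = 103.
  stratum A: N_h·S_h = 1180·7.53 = 8885.40
  stratum B: N_h·S_h = 920·15.58 = 14333.60
  stratum C: N_h·S_h = 1000·9.39 = 9390.00
Σ N_h S_h = 32609.00
n for stratum C = 103·9390.00/32609.00 = 29.660 → 30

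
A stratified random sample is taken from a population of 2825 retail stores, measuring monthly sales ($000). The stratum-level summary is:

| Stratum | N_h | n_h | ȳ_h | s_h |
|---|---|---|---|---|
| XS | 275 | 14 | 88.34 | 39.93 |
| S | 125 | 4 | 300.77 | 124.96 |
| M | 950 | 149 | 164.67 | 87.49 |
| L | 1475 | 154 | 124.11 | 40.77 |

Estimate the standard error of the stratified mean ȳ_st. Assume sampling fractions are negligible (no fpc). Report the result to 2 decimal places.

V̂(ȳ_st) = Σ W_h² s_h²/n_h, with W_h = N_h/N and N = 2825:
  stratum XS: (275/2825)²·39.93²/14 = 1.07919
  stratum S: (125/2825)²·124.96²/4 = 7.64302
  stratum M: (950/2825)²·87.49²/149 = 5.80953
  stratum L: (1475/2825)²·40.77²/154 = 2.94244
V̂(ȳ_st) = 17.4742
SE(ȳ_st) = √17.4742 = 4.18021

SE(ȳ_st) ≈ 4.18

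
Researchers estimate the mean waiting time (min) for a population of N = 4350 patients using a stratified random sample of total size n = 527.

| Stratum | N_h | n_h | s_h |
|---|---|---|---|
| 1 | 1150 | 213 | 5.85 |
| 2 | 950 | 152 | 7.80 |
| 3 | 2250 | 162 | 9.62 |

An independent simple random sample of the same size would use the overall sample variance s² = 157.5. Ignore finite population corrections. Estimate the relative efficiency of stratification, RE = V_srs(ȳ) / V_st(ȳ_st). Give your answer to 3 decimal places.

RE ≈ 1.632

V̂(ȳ_st) = Σ W_h² s_h²/n_h, with W_h = N_h/N and N = 4350:
  stratum 1: (1150/4350)²·5.85²/213 = 0.0112292
  stratum 2: (950/4350)²·7.80²/152 = 0.0190904
  stratum 3: (2250/4350)²·9.62²/162 = 0.152835
V_st = 0.183154
V_srs = s²/n = 157.5/527 = 0.298861
Relative efficiency = V_srs / V_st = 0.298861/0.183154 = 1.6317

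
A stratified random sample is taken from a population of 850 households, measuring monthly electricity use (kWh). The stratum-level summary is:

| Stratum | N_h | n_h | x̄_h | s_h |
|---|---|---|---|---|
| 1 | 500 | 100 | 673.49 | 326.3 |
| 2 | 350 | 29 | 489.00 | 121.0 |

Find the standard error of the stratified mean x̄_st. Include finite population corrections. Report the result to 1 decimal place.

V̂(x̄_st) = Σ W_h² (1 − n_h/N_h) s_h²/n_h, with W_h = N_h/N and N = 850:
  stratum 1: (500/850)²·(1 − 100/500)·326.3²/100 = 294.731
  stratum 2: (350/850)²·(1 − 29/350)·121.0²/29 = 78.5069
V̂(x̄_st) = 373.238
SE(x̄_st) = √373.238 = 19.3194

SE(x̄_st) ≈ 19.3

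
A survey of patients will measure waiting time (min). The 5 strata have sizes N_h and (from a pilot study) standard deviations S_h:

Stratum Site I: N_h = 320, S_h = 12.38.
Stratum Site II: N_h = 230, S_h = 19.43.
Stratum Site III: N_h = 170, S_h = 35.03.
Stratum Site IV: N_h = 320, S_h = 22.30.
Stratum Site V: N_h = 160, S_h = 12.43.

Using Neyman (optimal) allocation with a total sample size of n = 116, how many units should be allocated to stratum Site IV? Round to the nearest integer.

35

Neyman allocation: n_h = n · N_h S_h / Σ N_i S_i, with n = 116.
  stratum Site I: N_h·S_h = 320·12.38 = 3961.60
  stratum Site II: N_h·S_h = 230·19.43 = 4468.90
  stratum Site III: N_h·S_h = 170·35.03 = 5955.10
  stratum Site IV: N_h·S_h = 320·22.30 = 7136.00
  stratum Site V: N_h·S_h = 160·12.43 = 1988.80
Σ N_h S_h = 23510.40
n for stratum Site IV = 116·7136.00/23510.40 = 35.209 → 35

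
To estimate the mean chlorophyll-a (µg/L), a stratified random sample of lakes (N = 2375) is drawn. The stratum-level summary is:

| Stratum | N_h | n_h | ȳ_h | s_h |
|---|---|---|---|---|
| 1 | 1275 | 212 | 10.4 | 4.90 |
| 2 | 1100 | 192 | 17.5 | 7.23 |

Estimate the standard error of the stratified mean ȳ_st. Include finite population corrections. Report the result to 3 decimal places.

V̂(ȳ_st) = Σ W_h² (1 − n_h/N_h) s_h²/n_h, with W_h = N_h/N and N = 2375:
  stratum 1: (1275/2375)²·(1 − 212/1275)·4.90²/212 = 0.0272128
  stratum 2: (1100/2375)²·(1 − 192/1100)·7.23²/192 = 0.0482088
V̂(ȳ_st) = 0.0754216
SE(ȳ_st) = √0.0754216 = 0.27463

SE(ȳ_st) ≈ 0.275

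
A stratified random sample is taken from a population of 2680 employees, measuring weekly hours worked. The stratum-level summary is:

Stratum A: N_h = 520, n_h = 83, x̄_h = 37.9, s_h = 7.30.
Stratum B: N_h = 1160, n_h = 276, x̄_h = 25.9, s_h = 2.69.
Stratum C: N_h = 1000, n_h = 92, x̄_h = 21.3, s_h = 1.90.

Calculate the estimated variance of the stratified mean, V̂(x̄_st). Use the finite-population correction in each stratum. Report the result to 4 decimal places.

V̂(x̄_st) ≈ 0.0290

V̂(x̄_st) = Σ W_h² (1 − n_h/N_h) s_h²/n_h, with W_h = N_h/N and N = 2680:
  stratum A: (520/2680)²·(1 − 83/520)·7.30²/83 = 0.0203134
  stratum B: (1160/2680)²·(1 − 276/1160)·2.69²/276 = 0.00374314
  stratum C: (1000/2680)²·(1 − 92/1000)·1.90²/92 = 0.00496062
V̂(x̄_st) = 0.0290172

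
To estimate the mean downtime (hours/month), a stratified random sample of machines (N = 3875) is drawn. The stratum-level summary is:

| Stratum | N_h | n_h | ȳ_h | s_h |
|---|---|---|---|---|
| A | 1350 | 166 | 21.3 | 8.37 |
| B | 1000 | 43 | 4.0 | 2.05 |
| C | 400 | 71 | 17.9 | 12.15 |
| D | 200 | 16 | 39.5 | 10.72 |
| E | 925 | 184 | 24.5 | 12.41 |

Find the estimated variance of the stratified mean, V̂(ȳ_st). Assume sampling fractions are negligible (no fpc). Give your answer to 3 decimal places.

V̂(ȳ_st) = Σ W_h² s_h²/n_h, with W_h = N_h/N and N = 3875:
  stratum A: (1350/3875)²·8.37²/166 = 0.0512232
  stratum B: (1000/3875)²·2.05²/43 = 0.00650872
  stratum C: (400/3875)²·12.15²/71 = 0.022155
  stratum D: (200/3875)²·10.72²/16 = 0.0191331
  stratum E: (925/3875)²·12.41²/184 = 0.0476942
V̂(ȳ_st) = 0.146714

V̂(ȳ_st) ≈ 0.147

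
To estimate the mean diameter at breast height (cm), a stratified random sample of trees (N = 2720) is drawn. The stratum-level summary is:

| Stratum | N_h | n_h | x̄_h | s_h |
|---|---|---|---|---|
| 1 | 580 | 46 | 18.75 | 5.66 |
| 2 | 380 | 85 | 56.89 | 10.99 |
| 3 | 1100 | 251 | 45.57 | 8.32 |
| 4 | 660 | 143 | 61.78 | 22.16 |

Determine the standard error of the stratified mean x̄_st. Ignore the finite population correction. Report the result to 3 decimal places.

SE(x̄_st) ≈ 0.554

V̂(x̄_st) = Σ W_h² s_h²/n_h, with W_h = N_h/N and N = 2720:
  stratum 1: (580/2720)²·5.66²/46 = 0.031666
  stratum 2: (380/2720)²·10.99²/85 = 0.0277336
  stratum 3: (1100/2720)²·8.32²/251 = 0.0451046
  stratum 4: (660/2720)²·22.16²/143 = 0.202187
V̂(x̄_st) = 0.306691
SE(x̄_st) = √0.306691 = 0.553797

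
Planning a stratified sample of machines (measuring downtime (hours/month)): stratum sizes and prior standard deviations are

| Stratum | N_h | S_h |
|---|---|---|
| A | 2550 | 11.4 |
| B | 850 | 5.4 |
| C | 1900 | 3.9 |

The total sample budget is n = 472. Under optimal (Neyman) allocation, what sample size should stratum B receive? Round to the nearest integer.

53

Neyman allocation: n_h = n · N_h S_h / Σ N_i S_i, with n = 472.
  stratum A: N_h·S_h = 2550·11.4 = 29070.00
  stratum B: N_h·S_h = 850·5.4 = 4590.00
  stratum C: N_h·S_h = 1900·3.9 = 7410.00
Σ N_h S_h = 41070.00
n for stratum B = 472·4590.00/41070.00 = 52.751 → 53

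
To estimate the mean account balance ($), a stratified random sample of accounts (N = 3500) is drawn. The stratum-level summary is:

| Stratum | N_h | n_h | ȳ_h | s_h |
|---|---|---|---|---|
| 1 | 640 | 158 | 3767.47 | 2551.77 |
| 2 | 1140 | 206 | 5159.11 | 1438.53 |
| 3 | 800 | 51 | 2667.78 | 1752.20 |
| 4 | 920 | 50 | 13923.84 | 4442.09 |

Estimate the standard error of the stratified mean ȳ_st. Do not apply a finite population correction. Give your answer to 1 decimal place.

V̂(ȳ_st) = Σ W_h² s_h²/n_h, with W_h = N_h/N and N = 3500:
  stratum 1: (640/3500)²·2551.77²/158 = 1378
  stratum 2: (1140/3500)²·1438.53²/206 = 1065.72
  stratum 3: (800/3500)²·1752.20²/51 = 3145.15
  stratum 4: (920/3500)²·4442.09²/50 = 27267.4
V̂(ȳ_st) = 32856.3
SE(ȳ_st) = √32856.3 = 181.263

SE(ȳ_st) ≈ 181.3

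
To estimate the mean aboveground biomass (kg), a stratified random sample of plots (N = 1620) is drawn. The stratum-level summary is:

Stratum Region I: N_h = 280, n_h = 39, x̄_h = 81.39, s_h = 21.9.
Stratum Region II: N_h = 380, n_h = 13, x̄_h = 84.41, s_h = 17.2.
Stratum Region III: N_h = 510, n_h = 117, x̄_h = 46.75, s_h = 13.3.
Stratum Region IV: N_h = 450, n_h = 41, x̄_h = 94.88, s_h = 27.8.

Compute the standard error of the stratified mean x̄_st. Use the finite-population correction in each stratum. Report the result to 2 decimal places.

SE(x̄_st) ≈ 1.72

V̂(x̄_st) = Σ W_h² (1 − n_h/N_h) s_h²/n_h, with W_h = N_h/N and N = 1620:
  stratum Region I: (280/1620)²·(1 − 39/280)·21.9²/39 = 0.316205
  stratum Region II: (380/1620)²·(1 − 13/380)·17.2²/13 = 1.2093
  stratum Region III: (510/1620)²·(1 − 117/510)·13.3²/117 = 0.115465
  stratum Region IV: (450/1620)²·(1 − 41/450)·27.8²/41 = 1.32194
V̂(x̄_st) = 2.96291
SE(x̄_st) = √2.96291 = 1.72131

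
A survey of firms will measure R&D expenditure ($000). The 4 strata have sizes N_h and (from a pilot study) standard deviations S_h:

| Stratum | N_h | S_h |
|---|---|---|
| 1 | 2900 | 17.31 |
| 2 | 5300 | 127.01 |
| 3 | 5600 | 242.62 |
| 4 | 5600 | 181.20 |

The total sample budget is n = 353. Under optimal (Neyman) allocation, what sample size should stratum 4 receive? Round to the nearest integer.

Neyman allocation: n_h = n · N_h S_h / Σ N_i S_i, with n = 353.
  stratum 1: N_h·S_h = 2900·17.31 = 50199.00
  stratum 2: N_h·S_h = 5300·127.01 = 673153.00
  stratum 3: N_h·S_h = 5600·242.62 = 1358672.00
  stratum 4: N_h·S_h = 5600·181.20 = 1014720.00
Σ N_h S_h = 3096744.00
n for stratum 4 = 353·1014720.00/3096744.00 = 115.669 → 116

116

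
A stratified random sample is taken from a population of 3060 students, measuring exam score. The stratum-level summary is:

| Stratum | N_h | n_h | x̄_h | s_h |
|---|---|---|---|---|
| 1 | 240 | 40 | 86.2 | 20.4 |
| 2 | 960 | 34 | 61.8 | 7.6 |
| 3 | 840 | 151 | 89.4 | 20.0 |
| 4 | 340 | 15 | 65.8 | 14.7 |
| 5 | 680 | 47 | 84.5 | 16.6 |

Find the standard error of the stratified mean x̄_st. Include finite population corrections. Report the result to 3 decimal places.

SE(x̄_st) ≈ 0.904

V̂(x̄_st) = Σ W_h² (1 − n_h/N_h) s_h²/n_h, with W_h = N_h/N and N = 3060:
  stratum 1: (240/3060)²·(1 − 40/240)·20.4²/40 = 0.0533333
  stratum 2: (960/3060)²·(1 − 34/960)·7.6²/34 = 0.161283
  stratum 3: (840/3060)²·(1 − 151/840)·20.0²/151 = 0.163734
  stratum 4: (340/3060)²·(1 − 15/340)·14.7²/15 = 0.170005
  stratum 5: (680/3060)²·(1 − 47/680)·16.6²/47 = 0.269518
V̂(x̄_st) = 0.817874
SE(x̄_st) = √0.817874 = 0.904364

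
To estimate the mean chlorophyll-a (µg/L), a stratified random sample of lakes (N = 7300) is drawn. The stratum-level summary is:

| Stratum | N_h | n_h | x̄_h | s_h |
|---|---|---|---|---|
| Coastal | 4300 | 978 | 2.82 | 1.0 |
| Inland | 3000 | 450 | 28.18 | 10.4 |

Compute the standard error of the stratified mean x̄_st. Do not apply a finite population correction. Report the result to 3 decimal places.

V̂(x̄_st) = Σ W_h² s_h²/n_h, with W_h = N_h/N and N = 7300:
  stratum Coastal: (4300/7300)²·1.0²/978 = 0.000354774
  stratum Inland: (3000/7300)²·10.4²/450 = 0.040593
V̂(x̄_st) = 0.0409478
SE(x̄_st) = √0.0409478 = 0.202356

SE(x̄_st) ≈ 0.202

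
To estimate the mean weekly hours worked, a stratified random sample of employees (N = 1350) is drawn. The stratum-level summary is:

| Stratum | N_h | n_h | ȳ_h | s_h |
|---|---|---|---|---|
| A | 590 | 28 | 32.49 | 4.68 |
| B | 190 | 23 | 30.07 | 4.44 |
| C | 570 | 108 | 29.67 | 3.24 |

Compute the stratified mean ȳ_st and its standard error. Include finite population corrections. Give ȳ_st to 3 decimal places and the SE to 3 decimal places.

ȳ_st = Σ W_h ȳ_h = (590·32.49 + 190·30.07 + 570·29.67)/1350 = 30.95874
V̂(ȳ_st) = Σ W_h² (1 − n_h/N_h) s_h²/n_h, with W_h = N_h/N and N = 1350:
  stratum A: (590/1350)²·(1 − 28/590)·4.68²/28 = 0.142316
  stratum B: (190/1350)²·(1 − 23/190)·4.44²/23 = 0.0149225
  stratum C: (570/1350)²·(1 − 108/570)·3.24²/108 = 0.0140448
V̂(ȳ_st) = 0.171284
SE(ȳ_st) = √0.171284 = 0.413864

ȳ_st ≈ 30.959, SE ≈ 0.414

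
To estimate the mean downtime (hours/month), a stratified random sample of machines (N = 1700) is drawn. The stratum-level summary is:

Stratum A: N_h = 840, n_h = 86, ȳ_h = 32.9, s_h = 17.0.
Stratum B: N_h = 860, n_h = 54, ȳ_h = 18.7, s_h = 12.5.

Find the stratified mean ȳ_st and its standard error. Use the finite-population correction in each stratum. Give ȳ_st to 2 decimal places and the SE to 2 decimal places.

ȳ_st = Σ W_h ȳ_h = (840·32.9 + 860·18.7)/1700 = 25.71647
V̂(ȳ_st) = Σ W_h² (1 − n_h/N_h) s_h²/n_h, with W_h = N_h/N and N = 1700:
  stratum A: (840/1700)²·(1 − 86/840)·17.0²/86 = 0.736465
  stratum B: (860/1700)²·(1 − 54/860)·12.5²/54 = 0.694004
V̂(ȳ_st) = 1.43047
SE(ȳ_st) = √1.43047 = 1.19602

ȳ_st ≈ 25.72, SE ≈ 1.20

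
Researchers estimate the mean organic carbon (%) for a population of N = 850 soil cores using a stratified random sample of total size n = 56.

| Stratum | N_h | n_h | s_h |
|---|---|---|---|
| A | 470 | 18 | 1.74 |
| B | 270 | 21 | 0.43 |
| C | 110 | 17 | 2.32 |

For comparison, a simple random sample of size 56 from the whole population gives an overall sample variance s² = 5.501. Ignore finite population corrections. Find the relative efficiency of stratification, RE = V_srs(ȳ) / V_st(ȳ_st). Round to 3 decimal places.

RE ≈ 1.705

V̂(ȳ_st) = Σ W_h² s_h²/n_h, with W_h = N_h/N and N = 850:
  stratum A: (470/850)²·1.74²/18 = 0.0514261
  stratum B: (270/850)²·0.43²/21 = 0.000888397
  stratum C: (110/850)²·2.32²/17 = 0.00530243
V_st = 0.057617
V_srs = s²/n = 5.501/56 = 0.0982321
Relative efficiency = V_srs / V_st = 0.0982321/0.057617 = 1.7049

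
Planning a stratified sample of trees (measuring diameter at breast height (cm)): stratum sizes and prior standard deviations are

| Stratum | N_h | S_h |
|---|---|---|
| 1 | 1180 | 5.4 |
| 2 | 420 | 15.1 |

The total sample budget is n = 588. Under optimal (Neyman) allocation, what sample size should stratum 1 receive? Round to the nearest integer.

295

Neyman allocation: n_h = n · N_h S_h / Σ N_i S_i, with n = 588.
  stratum 1: N_h·S_h = 1180·5.4 = 6372.00
  stratum 2: N_h·S_h = 420·15.1 = 6342.00
Σ N_h S_h = 12714.00
n for stratum 1 = 588·6372.00/12714.00 = 294.694 → 295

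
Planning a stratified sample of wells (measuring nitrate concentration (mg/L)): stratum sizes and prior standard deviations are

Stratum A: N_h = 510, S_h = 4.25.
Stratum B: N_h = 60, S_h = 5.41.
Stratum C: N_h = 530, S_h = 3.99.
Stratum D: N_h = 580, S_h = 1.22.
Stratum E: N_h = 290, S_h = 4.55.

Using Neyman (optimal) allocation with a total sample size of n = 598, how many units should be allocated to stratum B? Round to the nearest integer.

Neyman allocation: n_h = n · N_h S_h / Σ N_i S_i, with n = 598.
  stratum A: N_h·S_h = 510·4.25 = 2167.50
  stratum B: N_h·S_h = 60·5.41 = 324.60
  stratum C: N_h·S_h = 530·3.99 = 2114.70
  stratum D: N_h·S_h = 580·1.22 = 707.60
  stratum E: N_h·S_h = 290·4.55 = 1319.50
Σ N_h S_h = 6633.90
n for stratum B = 598·324.60/6633.90 = 29.260 → 29

29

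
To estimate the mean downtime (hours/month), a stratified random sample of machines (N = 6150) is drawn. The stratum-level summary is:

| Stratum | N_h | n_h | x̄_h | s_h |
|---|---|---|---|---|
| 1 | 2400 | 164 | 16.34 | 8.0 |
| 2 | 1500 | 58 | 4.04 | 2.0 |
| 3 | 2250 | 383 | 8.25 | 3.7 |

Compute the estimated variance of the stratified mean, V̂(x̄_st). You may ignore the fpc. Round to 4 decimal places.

V̂(x̄_st) = Σ W_h² s_h²/n_h, with W_h = N_h/N and N = 6150:
  stratum 1: (2400/6150)²·8.0²/164 = 0.0594304
  stratum 2: (1500/6150)²·2.0²/58 = 0.00410265
  stratum 3: (2250/6150)²·3.7²/383 = 0.00478431
V̂(x̄_st) = 0.0683173

V̂(x̄_st) ≈ 0.0683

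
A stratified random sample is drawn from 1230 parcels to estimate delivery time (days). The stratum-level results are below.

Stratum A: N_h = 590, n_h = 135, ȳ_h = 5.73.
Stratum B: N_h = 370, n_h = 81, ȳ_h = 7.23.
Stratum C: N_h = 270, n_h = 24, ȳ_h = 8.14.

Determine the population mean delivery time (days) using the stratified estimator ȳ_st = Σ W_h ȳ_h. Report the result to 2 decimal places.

N = Σ N_h = 1230. Stratum weights W_h = N_h/N.
ȳ_st = (590·5.73 + 370·7.23 + 270·8.14) / 1230 = 6.7102

ȳ_st ≈ 6.71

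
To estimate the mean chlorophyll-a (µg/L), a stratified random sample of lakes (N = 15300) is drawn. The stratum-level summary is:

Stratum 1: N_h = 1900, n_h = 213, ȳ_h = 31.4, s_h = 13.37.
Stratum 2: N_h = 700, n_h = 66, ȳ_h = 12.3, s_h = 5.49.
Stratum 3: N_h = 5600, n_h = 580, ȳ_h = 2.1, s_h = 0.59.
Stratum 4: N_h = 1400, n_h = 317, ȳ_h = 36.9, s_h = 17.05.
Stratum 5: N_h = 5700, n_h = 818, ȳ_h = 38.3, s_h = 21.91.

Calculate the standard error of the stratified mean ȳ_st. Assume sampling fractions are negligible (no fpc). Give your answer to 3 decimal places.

V̂(ȳ_st) = Σ W_h² s_h²/n_h, with W_h = N_h/N and N = 15300:
  stratum 1: (1900/15300)²·13.37²/213 = 0.0129422
  stratum 2: (700/15300)²·5.49²/66 = 0.000955903
  stratum 3: (5600/15300)²·0.59²/580 = 8.04024e-05
  stratum 4: (1400/15300)²·17.05²/317 = 0.00767826
  stratum 5: (5700/15300)²·21.91²/818 = 0.0814514
V̂(ȳ_st) = 0.103108
SE(ȳ_st) = √0.103108 = 0.321105

SE(ȳ_st) ≈ 0.321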